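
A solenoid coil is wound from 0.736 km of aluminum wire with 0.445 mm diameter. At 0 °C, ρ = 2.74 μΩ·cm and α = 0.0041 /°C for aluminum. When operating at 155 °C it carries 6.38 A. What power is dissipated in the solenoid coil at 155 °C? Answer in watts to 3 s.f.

8630 W

ρ = 2.74 μΩ·cm = 2.74×10^-8 Ω·m
A = π(d/2)² = π(2.2250e-04 m)² = 1.555e-07 m²
R₍0₎ = ρL/A = (2.74×10^-8)(736)/(1.555e-07) = 129.7 Ω
R₍155₎ = R₍0₎(1 + αΔT) = 129.7 × (1 + 0.0041×155) = 212.1 Ω
P = I²R = (6.38)² × 212.1 = 8630 W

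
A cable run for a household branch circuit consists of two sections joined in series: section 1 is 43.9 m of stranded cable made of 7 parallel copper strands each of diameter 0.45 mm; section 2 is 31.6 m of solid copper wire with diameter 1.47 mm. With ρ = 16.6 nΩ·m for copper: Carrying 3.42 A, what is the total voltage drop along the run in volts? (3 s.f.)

ρ = 16.6 nΩ·m = 1.66×10^-8 Ω·m
Section 1: A_strand = π(2.2500e-04)² = 1.590e-07 m²; R₁ = ρL/(N·A_s) = (1.66×10^-8)(43.9)/(7×1.590e-07) = 0.6546 Ω
Section 2: A = π(d/2)² = π(7.3500e-04 m)² = 1.697e-06 m²
R₂ = (1.66×10^-8)(31.6)/(1.697e-06) = 0.3091 Ω
R = R₁ + R₂ = 0.9637 Ω
V = IR = 3.42 × 0.9637 = 3.30 V

3.30 V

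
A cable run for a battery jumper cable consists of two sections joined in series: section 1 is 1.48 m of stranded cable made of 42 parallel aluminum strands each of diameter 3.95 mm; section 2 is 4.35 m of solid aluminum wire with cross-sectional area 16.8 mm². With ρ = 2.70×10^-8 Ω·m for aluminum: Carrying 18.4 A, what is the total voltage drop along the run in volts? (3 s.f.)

Section 1: A_strand = π(1.9750e-03)² = 1.225e-05 m²; R₁ = ρL/(N·A_s) = (2.70×10^-8)(1.48)/(42×1.225e-05) = 7.764×10^-5 Ω
Section 2: A = 16.8 mm² = 1.680e-05 m²
R₂ = (2.70×10^-8)(4.35)/(1.680e-05) = 0.006991 Ω
R = R₁ + R₂ = 0.007069 Ω
V = IR = 18.4 × 0.007069 = 0.130 V

0.130 V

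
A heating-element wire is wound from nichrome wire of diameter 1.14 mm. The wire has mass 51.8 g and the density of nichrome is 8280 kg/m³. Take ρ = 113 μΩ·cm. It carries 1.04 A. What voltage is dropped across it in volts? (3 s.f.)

ρ = 113 μΩ·cm = 1.13×10^-6 Ω·m
A = π(d/2)² = π(5.7000e-04 m)² = 1.0207e-06 m²
L = m/(density·A) = 0.0518/(8280×1.0207e-06) = 6.129 m
R = ρL/A = (1.13×10^-6)(6.129)/(1.0207e-06) = 6.785 Ω
V = IR = 1.04 × 6.785 = 7.06 V

7.06 V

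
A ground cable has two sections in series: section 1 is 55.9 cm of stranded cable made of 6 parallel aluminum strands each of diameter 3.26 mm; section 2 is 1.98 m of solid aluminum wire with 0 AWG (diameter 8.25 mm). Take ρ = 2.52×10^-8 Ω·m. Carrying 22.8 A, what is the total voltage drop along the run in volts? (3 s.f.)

0.0277 V

Section 1: A_strand = π(1.6300e-03)² = 8.347e-06 m²; R₁ = ρL/(N·A_s) = (2.52×10^-8)(0.559)/(6×8.347e-06) = 2.813×10^-4 Ω
Section 2: A = π(8.25/2 mm)² = π(4.1250e-03 m)² = 5.346e-05 m²
R₂ = (2.52×10^-8)(1.98)/(5.346e-05) = 9.334×10^-4 Ω
R = R₁ + R₂ = 0.001215 Ω
V = IR = 22.8 × 0.001215 = 0.0277 V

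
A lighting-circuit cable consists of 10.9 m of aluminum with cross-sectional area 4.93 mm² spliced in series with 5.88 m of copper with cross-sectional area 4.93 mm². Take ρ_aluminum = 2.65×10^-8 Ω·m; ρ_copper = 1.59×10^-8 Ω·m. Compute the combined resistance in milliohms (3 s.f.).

77.6 mΩ

Segment 1: A = 4.93 mm² = 4.930e-06 m²
R₁ = ρL/A = (2.65×10^-8)(10.9)/(4.930e-06) = 0.05859 Ω
R₂ = (1.59×10^-8)(5.88)/(4.930e-06) = 0.01896 Ω
R = R₁ + R₂ = 77.6 mΩ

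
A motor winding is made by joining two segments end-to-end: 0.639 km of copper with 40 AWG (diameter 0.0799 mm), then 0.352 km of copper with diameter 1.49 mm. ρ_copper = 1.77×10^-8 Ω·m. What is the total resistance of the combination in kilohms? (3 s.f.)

2.26 kΩ

Segment 1: A = π(0.0799/2 mm)² = π(3.9950e-05 m)² = 5.014e-09 m²
R₁ = ρL/A = (1.77×10^-8)(639)/(5.014e-09) = 2256 Ω
Segment 2: A = π(d/2)² = π(7.4500e-04 m)² = 1.744e-06 m²
R₂ = (1.77×10^-8)(352)/(1.744e-06) = 3.573 Ω
R = R₁ + R₂ = 2.26 kΩ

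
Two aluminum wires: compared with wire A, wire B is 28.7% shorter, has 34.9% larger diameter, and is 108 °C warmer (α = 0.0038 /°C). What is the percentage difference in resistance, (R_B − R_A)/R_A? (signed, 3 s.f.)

-44.7%

R ∝ ρL/d² with ρ ∝ (1+αΔT), so R_B/R_A = (1 − 28.7/100) × (1 + 34.9/100)⁻² × (1 + 0.0038×108)
= 0.713 × 0.5495 × 1.41 = 0.5526
(R_B − R_A)/R_A = 0.5526 − 1 = -44.7%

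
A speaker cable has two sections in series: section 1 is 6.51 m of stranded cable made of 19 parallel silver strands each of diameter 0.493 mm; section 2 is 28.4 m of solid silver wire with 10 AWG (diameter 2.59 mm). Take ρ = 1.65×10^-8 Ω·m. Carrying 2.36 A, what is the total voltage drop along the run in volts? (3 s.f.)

0.280 V

Section 1: A_strand = π(2.4650e-04)² = 1.909e-07 m²; R₁ = ρL/(N·A_s) = (1.65×10^-8)(6.51)/(19×1.909e-07) = 0.02962 Ω
Section 2: A = π(2.59/2 mm)² = π(1.2950e-03 m)² = 5.269e-06 m²
R₂ = (1.65×10^-8)(28.4)/(5.269e-06) = 0.08894 Ω
R = R₁ + R₂ = 0.1186 Ω
V = IR = 2.36 × 0.1186 = 0.280 V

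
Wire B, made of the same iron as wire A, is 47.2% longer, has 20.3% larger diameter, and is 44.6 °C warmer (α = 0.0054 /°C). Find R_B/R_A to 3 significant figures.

R ∝ ρL/d² with ρ ∝ (1+αΔT), so R_B/R_A = (1 + 47.2/100) × (1 + 20.3/100)⁻² × (1 + 0.0054×44.6)
= 1.472 × 0.691 × 1.241 = 1.26

1.26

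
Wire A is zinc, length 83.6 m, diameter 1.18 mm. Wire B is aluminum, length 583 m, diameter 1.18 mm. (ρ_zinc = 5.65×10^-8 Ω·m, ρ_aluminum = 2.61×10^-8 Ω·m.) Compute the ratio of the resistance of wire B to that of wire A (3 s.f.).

3.22

R ∝ ρL/d², so R_B/R_A = (ρ_B/ρ_A) × (L_B/L_A)
= (2.61×10^-8/5.65×10^-8) × (583/83.6) = 3.22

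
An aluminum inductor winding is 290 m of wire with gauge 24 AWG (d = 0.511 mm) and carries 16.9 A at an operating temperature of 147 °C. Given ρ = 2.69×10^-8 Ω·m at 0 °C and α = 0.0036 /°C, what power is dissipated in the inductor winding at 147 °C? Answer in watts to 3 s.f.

16600 W

A = π(0.511/2 mm)² = π(2.5550e-04 m)² = 2.051e-07 m²
R₍0₎ = ρL/A = (2.69×10^-8)(290)/(2.051e-07) = 38.04 Ω
R₍147₎ = R₍0₎(1 + αΔT) = 38.04 × (1 + 0.0036×147) = 58.17 Ω
P = I²R = (16.9)² × 58.17 = 16600 W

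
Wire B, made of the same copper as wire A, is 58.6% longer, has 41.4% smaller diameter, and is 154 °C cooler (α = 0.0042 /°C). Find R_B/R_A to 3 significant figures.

R ∝ ρL/d² with ρ ∝ (1+αΔT), so R_B/R_A = (1 + 58.6/100) × (1 − 41.4/100)⁻² × (1 − 0.0042×154)
= 1.586 × 2.912 × 0.3532 = 1.63

1.63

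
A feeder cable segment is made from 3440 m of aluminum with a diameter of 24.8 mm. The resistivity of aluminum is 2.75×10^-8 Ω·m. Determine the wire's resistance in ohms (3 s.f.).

A = π(d/2)² = π(1.2400e-02 m)² = 4.831e-04 m²
R = ρL/A = (2.75×10^-8)(3440 m)/(4.831e-04 m²) = 0.196 Ω

0.196 Ω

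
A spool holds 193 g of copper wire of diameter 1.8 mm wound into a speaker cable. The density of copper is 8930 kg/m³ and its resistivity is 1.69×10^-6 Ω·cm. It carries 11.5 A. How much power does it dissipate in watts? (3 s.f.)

ρ = 1.69×10^-6 Ω·cm = 1.69×10^-8 Ω·m
A = π(d/2)² = π(9.0000e-04 m)² = 2.5447e-06 m²
L = m/(density·A) = 0.193/(8930×2.5447e-06) = 8.493 m
R = ρL/A = (1.69×10^-8)(8.493)/(2.5447e-06) = 0.05641 Ω
P = I²R = (11.5)² × 0.05641 = 7.46 W

7.46 W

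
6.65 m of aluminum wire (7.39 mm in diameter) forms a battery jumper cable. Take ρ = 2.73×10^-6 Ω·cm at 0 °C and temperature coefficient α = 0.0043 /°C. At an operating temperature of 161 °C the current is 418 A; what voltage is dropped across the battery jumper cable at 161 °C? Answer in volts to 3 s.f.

2.99 V

ρ = 2.73×10^-6 Ω·cm = 2.73×10^-8 Ω·m
A = π(d/2)² = π(3.6950e-03 m)² = 4.289e-05 m²
R₍0₎ = ρL/A = (2.73×10^-8)(6.65)/(4.289e-05) = 0.004233 Ω
R₍161₎ = R₍0₎(1 + αΔT) = 0.004233 × (1 + 0.0043×161) = 0.007163 Ω
V = IR = 418 × 0.007163 = 2.99 V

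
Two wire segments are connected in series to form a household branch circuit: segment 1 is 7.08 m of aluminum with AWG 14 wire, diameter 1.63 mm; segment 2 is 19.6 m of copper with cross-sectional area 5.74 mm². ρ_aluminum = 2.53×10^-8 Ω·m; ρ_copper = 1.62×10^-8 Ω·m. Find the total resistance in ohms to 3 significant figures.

0.141 Ω

Segment 1: A = π(1.63/2 mm)² = π(8.1500e-04 m)² = 2.087e-06 m²
R₁ = ρL/A = (2.53×10^-8)(7.08)/(2.087e-06) = 0.08584 Ω
Segment 2: A = 5.74 mm² = 5.740e-06 m²
R₂ = (1.62×10^-8)(19.6)/(5.740e-06) = 0.05532 Ω
R = R₁ + R₂ = 0.141 Ω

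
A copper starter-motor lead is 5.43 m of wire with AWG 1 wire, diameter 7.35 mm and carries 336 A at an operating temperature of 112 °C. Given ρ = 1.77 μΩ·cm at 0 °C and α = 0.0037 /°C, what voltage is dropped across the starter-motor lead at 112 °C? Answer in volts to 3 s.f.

ρ = 1.77 μΩ·cm = 1.77×10^-8 Ω·m
A = π(7.35/2 mm)² = π(3.6750e-03 m)² = 4.243e-05 m²
R₍0₎ = ρL/A = (1.77×10^-8)(5.43)/(4.243e-05) = 0.002265 Ω
R₍112₎ = R₍0₎(1 + αΔT) = 0.002265 × (1 + 0.0037×112) = 0.003204 Ω
V = IR = 336 × 0.003204 = 1.08 V

1.08 V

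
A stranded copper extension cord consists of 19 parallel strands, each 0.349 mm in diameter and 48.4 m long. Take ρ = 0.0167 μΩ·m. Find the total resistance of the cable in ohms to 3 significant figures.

0.445 Ω

ρ = 0.0167 μΩ·m = 1.67×10^-8 Ω·m
A_strand = π(1.7450e-04 m)² = 9.566e-08 m²
R_strand = ρL/A = (1.67×10^-8)(48.4)/(9.566e-08) = 8.449 Ω
R_total = R_strand/N = 8.449/19 = 0.445 Ω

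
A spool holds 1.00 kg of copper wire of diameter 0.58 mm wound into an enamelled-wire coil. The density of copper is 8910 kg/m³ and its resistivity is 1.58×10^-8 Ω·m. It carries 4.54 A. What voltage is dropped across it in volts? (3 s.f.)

115 V

A = π(d/2)² = π(2.9000e-04 m)² = 2.6421e-07 m²
L = m/(density·A) = 1/(8910×2.6421e-07) = 424.8 m
R = ρL/A = (1.58×10^-8)(424.8)/(2.6421e-07) = 25.4 Ω
V = IR = 4.54 × 25.4 = 115 V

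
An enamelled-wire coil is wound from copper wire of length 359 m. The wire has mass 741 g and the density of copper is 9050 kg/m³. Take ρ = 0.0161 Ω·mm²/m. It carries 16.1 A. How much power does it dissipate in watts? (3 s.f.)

6570 W

ρ = 0.0161 Ω·mm²/m = 1.61×10^-8 Ω·m
A = m/(density·L) = 0.741/(9050×359) = 2.2807e-07 m²
R = ρL/A = (1.61×10^-8)(359)/(2.2807e-07) = 25.34 Ω
P = I²R = (16.1)² × 25.34 = 6570 W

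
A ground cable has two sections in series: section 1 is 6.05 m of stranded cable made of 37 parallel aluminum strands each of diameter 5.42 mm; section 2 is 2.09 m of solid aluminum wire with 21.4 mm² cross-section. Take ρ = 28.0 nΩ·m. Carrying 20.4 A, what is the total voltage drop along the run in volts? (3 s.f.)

ρ = 28.0 nΩ·m = 2.80×10^-8 Ω·m
Section 1: A_strand = π(2.7100e-03)² = 2.307e-05 m²; R₁ = ρL/(N·A_s) = (2.80×10^-8)(6.05)/(37×2.307e-05) = 1.984×10^-4 Ω
Section 2: A = 21.4 mm² = 2.140e-05 m²
R₂ = (2.80×10^-8)(2.09)/(2.140e-05) = 0.002735 Ω
R = R₁ + R₂ = 0.002933 Ω
V = IR = 20.4 × 0.002933 = 0.0598 V

0.0598 V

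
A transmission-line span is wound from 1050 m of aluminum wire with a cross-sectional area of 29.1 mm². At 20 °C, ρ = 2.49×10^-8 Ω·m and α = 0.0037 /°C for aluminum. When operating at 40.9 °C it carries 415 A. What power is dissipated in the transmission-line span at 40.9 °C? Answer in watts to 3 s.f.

A = 29.1 mm² = 2.910e-05 m²
R₍20₎ = ρL/A = (2.49×10^-8)(1050)/(2.910e-05) = 0.8985 Ω
R₍40.9₎ = R₍20₎(1 + αΔT) = 0.8985 × (1 + 0.0037×20.9) = 0.9679 Ω
P = I²R = (415)² × 0.9679 = 1.67×10^5 W

1.67×10^5 W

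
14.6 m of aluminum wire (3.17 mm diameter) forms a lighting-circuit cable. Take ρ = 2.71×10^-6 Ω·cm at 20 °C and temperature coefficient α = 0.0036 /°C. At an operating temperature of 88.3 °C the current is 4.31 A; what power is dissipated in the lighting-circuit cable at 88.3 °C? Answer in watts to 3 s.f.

1.16 W

ρ = 2.71×10^-6 Ω·cm = 2.71×10^-8 Ω·m
A = π(d/2)² = π(1.5850e-03 m)² = 7.892e-06 m²
R₍20₎ = ρL/A = (2.71×10^-8)(14.6)/(7.892e-06) = 0.05013 Ω
R₍88.3₎ = R₍20₎(1 + αΔT) = 0.05013 × (1 + 0.0036×68.3) = 0.06246 Ω
P = I²R = (4.31)² × 0.06246 = 1.16 W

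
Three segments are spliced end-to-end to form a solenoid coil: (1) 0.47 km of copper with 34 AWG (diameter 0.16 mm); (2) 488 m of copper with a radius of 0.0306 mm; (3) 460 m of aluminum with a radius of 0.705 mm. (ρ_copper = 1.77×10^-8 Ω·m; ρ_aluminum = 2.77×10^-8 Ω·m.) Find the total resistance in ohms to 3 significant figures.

Seg 1: A = π(0.16/2 mm)² = π(8.0000e-05 m)² = 2.011e-08 m²
R_1 = (1.77×10^-8)(470)/(2.011e-08) = 413.8 Ω
Seg 2: A = πr² = π(3.0600e-05 m)² = 2.942e-09 m²
R_2 = (1.77×10^-8)(488)/(2.942e-09) = 2936 Ω
Seg 3: A = πr² = π(7.0500e-04 m)² = 1.561e-06 m²
R_3 = (2.77×10^-8)(460)/(1.561e-06) = 8.16 Ω
R_total = R_1 + R_2 + R_3 = 3360 Ω

3360 Ω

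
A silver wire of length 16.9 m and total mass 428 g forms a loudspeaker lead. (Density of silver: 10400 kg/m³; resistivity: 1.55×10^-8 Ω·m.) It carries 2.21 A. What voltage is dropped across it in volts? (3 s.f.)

0.238 V

A = m/(density·L) = 0.428/(10400×16.9) = 2.4351e-06 m²
R = ρL/A = (1.55×10^-8)(16.9)/(2.4351e-06) = 0.1076 Ω
V = IR = 2.21 × 0.1076 = 0.238 V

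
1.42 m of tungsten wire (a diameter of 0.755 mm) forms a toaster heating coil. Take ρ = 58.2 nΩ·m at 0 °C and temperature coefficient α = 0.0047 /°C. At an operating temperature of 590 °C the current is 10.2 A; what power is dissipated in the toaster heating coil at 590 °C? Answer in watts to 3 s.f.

72.5 W

ρ = 58.2 nΩ·m = 5.82×10^-8 Ω·m
A = π(d/2)² = π(3.7750e-04 m)² = 4.477e-07 m²
R₍0₎ = ρL/A = (5.82×10^-8)(1.42)/(4.477e-07) = 0.1846 Ω
R₍590₎ = R₍0₎(1 + αΔT) = 0.1846 × (1 + 0.0047×590) = 0.6965 Ω
P = I²R = (10.2)² × 0.6965 = 72.5 W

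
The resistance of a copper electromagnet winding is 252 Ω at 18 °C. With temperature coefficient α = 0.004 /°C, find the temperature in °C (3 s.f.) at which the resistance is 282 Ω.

47.8 °C

R = R₀(1 + α(T − T₀)) ⇒ T = T₀ + (R/R₀ − 1)/α
T = 18 + (282/252 − 1)/0.004 = 18 + (0.119)/0.004 = 47.8 °C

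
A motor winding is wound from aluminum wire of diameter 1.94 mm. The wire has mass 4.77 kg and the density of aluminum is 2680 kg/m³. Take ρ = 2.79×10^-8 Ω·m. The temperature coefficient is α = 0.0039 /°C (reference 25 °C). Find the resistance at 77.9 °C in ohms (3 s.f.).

A = π(d/2)² = π(9.7000e-04 m)² = 2.9559e-06 m²
L = m/(density·A) = 4.77/(2680×2.9559e-06) = 602.1 m
R = ρL/A = (2.79×10^-8)(602.1)/(2.9559e-06) = 5.683 Ω
R(77.9 °C) = 5.683 × (1 + 0.0039×52.9) = 6.86 Ω

6.86 Ω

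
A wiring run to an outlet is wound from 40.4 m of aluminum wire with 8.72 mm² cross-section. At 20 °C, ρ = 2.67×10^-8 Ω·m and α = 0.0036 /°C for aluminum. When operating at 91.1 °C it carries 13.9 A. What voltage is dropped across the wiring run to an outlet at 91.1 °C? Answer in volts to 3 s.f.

2.16 V

A = 8.72 mm² = 8.720e-06 m²
R₍20₎ = ρL/A = (2.67×10^-8)(40.4)/(8.720e-06) = 0.1237 Ω
R₍91.1₎ = R₍20₎(1 + αΔT) = 0.1237 × (1 + 0.0036×71.1) = 0.1554 Ω
V = IR = 13.9 × 0.1554 = 2.16 V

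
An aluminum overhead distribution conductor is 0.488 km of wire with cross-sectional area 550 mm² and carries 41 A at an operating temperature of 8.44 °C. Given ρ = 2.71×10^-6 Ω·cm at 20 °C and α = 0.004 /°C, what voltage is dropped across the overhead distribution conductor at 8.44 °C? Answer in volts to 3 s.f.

ρ = 2.71×10^-6 Ω·cm = 2.71×10^-8 Ω·m
A = 550 mm² = 5.500e-04 m²
R₍20₎ = ρL/A = (2.71×10^-8)(488)/(5.500e-04) = 0.02405 Ω
R₍8.44₎ = R₍20₎(1 + αΔT) = 0.02405 × (1 + 0.004×-11.6) = 0.02293 Ω
V = IR = 41 × 0.02293 = 0.940 V

0.940 V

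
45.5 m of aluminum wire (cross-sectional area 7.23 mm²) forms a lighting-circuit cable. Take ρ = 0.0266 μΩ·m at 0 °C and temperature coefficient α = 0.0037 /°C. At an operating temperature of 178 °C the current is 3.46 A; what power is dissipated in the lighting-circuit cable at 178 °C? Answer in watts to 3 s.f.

ρ = 0.0266 μΩ·m = 2.66×10^-8 Ω·m
A = 7.23 mm² = 7.230e-06 m²
R₍0₎ = ρL/A = (2.66×10^-8)(45.5)/(7.230e-06) = 0.1674 Ω
R₍178₎ = R₍0₎(1 + αΔT) = 0.1674 × (1 + 0.0037×178) = 0.2776 Ω
P = I²R = (3.46)² × 0.2776 = 3.32 W

3.32 W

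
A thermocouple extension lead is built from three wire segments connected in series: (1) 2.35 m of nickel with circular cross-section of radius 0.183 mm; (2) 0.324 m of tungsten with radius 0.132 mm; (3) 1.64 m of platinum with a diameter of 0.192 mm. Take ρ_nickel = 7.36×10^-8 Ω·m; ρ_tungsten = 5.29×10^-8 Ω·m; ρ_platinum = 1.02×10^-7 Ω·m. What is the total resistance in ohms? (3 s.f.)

7.73 Ω

Seg 1: A = πr² = π(1.8300e-04 m)² = 1.052e-07 m²
R_1 = (7.36×10^-8)(2.35)/(1.052e-07) = 1.644 Ω
Seg 2: A = πr² = π(1.3200e-04 m)² = 5.474e-08 m²
R_2 = (5.29×10^-8)(0.324)/(5.474e-08) = 0.3131 Ω
Seg 3: A = π(d/2)² = π(9.6000e-05 m)² = 2.895e-08 m²
R_3 = (1.02×10^-7)(1.64)/(2.895e-08) = 5.778 Ω
R_total = R_1 + R_2 + R_3 = 7.73 Ω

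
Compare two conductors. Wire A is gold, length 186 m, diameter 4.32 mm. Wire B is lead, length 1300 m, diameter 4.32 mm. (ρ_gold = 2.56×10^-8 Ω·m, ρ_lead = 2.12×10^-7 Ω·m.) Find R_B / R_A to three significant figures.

R ∝ ρL/d², so R_B/R_A = (ρ_B/ρ_A) × (L_B/L_A)
= (2.12×10^-7/2.56×10^-8) × (1300/186) = 57.9

57.9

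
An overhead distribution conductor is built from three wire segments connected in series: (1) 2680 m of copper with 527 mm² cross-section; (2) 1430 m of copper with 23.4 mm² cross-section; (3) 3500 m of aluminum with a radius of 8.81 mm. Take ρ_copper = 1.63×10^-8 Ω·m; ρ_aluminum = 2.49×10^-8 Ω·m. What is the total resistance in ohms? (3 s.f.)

1.44 Ω

Seg 1: A = 527 mm² = 5.270e-04 m²
R_1 = (1.63×10^-8)(2680)/(5.270e-04) = 0.08289 Ω
Seg 2: A = 23.4 mm² = 2.340e-05 m²
R_2 = (1.63×10^-8)(1430)/(2.340e-05) = 0.9961 Ω
Seg 3: A = πr² = π(8.8100e-03 m)² = 2.438e-04 m²
R_3 = (2.49×10^-8)(3500)/(2.438e-04) = 0.3574 Ω
R_total = R_1 + R_2 + R_3 = 1.44 Ω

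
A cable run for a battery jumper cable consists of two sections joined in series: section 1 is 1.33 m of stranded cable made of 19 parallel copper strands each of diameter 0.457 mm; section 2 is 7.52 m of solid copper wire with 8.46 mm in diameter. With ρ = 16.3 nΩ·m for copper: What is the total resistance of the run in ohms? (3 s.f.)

ρ = 16.3 nΩ·m = 1.63×10^-8 Ω·m
Section 1: A_strand = π(2.2850e-04)² = 1.640e-07 m²; R₁ = ρL/(N·A_s) = (1.63×10^-8)(1.33)/(19×1.640e-07) = 0.006956 Ω
Section 2: A = π(d/2)² = π(4.2300e-03 m)² = 5.621e-05 m²
R₂ = (1.63×10^-8)(7.52)/(5.621e-05) = 0.002181 Ω
R = R₁ + R₂ = 0.00914 Ω

0.00914 Ω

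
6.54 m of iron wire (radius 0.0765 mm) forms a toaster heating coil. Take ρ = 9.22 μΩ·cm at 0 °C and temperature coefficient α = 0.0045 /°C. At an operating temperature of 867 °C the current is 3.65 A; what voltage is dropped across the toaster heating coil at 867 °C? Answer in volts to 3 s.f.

ρ = 9.22 μΩ·cm = 9.22×10^-8 Ω·m
A = πr² = π(7.6500e-05 m)² = 1.839e-08 m²
R₍0₎ = ρL/A = (9.22×10^-8)(6.54)/(1.839e-08) = 32.8 Ω
R₍867₎ = R₍0₎(1 + αΔT) = 32.8 × (1 + 0.0045×867) = 160.8 Ω
V = IR = 3.65 × 160.8 = 587 V

587 V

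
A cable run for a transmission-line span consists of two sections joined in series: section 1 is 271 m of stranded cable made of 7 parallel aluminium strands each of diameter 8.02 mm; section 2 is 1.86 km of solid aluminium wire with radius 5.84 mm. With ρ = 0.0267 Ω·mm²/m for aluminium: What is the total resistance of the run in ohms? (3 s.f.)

ρ = 0.0267 Ω·mm²/m = 2.67×10^-8 Ω·m
Section 1: A_strand = π(4.0100e-03)² = 5.052e-05 m²; R₁ = ρL/(N·A_s) = (2.67×10^-8)(271)/(7×5.052e-05) = 0.02046 Ω
Section 2: A = πr² = π(5.8400e-03 m)² = 1.071e-04 m²
R₂ = (2.67×10^-8)(1860)/(1.071e-04) = 0.4635 Ω
R = R₁ + R₂ = 0.484 Ω

0.484 Ω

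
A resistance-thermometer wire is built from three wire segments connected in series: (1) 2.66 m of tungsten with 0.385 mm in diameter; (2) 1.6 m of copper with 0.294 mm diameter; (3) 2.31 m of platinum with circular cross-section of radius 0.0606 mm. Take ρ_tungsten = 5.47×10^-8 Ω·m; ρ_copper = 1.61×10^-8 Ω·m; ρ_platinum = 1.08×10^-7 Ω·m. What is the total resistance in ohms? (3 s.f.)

Seg 1: A = π(d/2)² = π(1.9250e-04 m)² = 1.164e-07 m²
R_1 = (5.47×10^-8)(2.66)/(1.164e-07) = 1.25 Ω
Seg 2: A = π(d/2)² = π(1.4700e-04 m)² = 6.789e-08 m²
R_2 = (1.61×10^-8)(1.6)/(6.789e-08) = 0.3795 Ω
Seg 3: A = πr² = π(6.0600e-05 m)² = 1.154e-08 m²
R_3 = (1.08×10^-7)(2.31)/(1.154e-08) = 21.62 Ω
R_total = R_1 + R_2 + R_3 = 23.3 Ω

23.3 Ω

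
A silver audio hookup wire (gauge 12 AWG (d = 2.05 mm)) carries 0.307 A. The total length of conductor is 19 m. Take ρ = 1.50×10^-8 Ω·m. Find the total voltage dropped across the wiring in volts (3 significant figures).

A = π(2.05/2 mm)² = π(1.0250e-03 m)² = 3.301e-06 m²
R = ρL/A = (1.50×10^-8)(19)/(3.301e-06) = 0.08635 Ω
V = IR = 0.307 × 0.08635 = 0.0265 V

0.0265 V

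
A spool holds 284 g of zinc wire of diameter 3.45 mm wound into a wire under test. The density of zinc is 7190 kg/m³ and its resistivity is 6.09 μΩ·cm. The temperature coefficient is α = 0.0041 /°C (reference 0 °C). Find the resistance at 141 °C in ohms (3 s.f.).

0.0434 Ω

ρ = 6.09 μΩ·cm = 6.09×10^-8 Ω·m
A = π(d/2)² = π(1.7250e-03 m)² = 9.3482e-06 m²
L = m/(density·A) = 0.284/(7190×9.3482e-06) = 4.225 m
R = ρL/A = (6.09×10^-8)(4.225)/(9.3482e-06) = 0.02753 Ω
R(141 °C) = 0.02753 × (1 + 0.0041×141) = 0.0434 Ω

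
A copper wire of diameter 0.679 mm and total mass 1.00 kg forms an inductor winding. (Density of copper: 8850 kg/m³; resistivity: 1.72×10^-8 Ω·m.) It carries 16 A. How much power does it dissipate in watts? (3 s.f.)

3790 W

A = π(d/2)² = π(3.3950e-04 m)² = 3.6210e-07 m²
L = m/(density·A) = 1/(8850×3.6210e-07) = 312.1 m
R = ρL/A = (1.72×10^-8)(312.1)/(3.6210e-07) = 14.82 Ω
P = I²R = (16)² × 14.82 = 3790 W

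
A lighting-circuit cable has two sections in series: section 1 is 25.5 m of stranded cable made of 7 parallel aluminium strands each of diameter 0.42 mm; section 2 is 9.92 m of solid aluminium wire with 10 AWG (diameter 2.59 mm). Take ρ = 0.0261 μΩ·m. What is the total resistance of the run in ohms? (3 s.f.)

ρ = 0.0261 μΩ·m = 2.61×10^-8 Ω·m
Section 1: A_strand = π(2.1000e-04)² = 1.385e-07 m²; R₁ = ρL/(N·A_s) = (2.61×10^-8)(25.5)/(7×1.385e-07) = 0.6863 Ω
Section 2: A = π(2.59/2 mm)² = π(1.2950e-03 m)² = 5.269e-06 m²
R₂ = (2.61×10^-8)(9.92)/(5.269e-06) = 0.04914 Ω
R = R₁ + R₂ = 0.735 Ω

0.735 Ω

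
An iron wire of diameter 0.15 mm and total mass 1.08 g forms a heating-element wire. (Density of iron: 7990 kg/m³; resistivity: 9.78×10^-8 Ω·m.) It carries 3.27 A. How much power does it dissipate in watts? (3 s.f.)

A = π(d/2)² = π(7.5000e-05 m)² = 1.7671e-08 m²
L = m/(density·A) = 0.00108/(7990×1.7671e-08) = 7.649 m
R = ρL/A = (9.78×10^-8)(7.649)/(1.7671e-08) = 42.33 Ω
P = I²R = (3.27)² × 42.33 = 453 W

453 W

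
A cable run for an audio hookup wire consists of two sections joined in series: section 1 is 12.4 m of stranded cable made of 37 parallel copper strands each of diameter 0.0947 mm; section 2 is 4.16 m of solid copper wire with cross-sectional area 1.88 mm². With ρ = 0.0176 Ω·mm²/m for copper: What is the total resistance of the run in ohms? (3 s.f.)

0.876 Ω

ρ = 0.0176 Ω·mm²/m = 1.76×10^-8 Ω·m
Section 1: A_strand = π(4.7350e-05)² = 7.044e-09 m²; R₁ = ρL/(N·A_s) = (1.76×10^-8)(12.4)/(37×7.044e-09) = 0.8374 Ω
Section 2: A = 1.88 mm² = 1.880e-06 m²
R₂ = (1.76×10^-8)(4.16)/(1.880e-06) = 0.03894 Ω
R = R₁ + R₂ = 0.876 Ω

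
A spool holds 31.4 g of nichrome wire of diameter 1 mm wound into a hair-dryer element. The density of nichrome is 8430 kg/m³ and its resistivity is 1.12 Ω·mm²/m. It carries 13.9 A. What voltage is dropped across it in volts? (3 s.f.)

ρ = 1.12 Ω·mm²/m = 1.12×10^-6 Ω·m
A = π(d/2)² = π(5.0000e-04 m)² = 7.8540e-07 m²
L = m/(density·A) = 0.0314/(8430×7.8540e-07) = 4.743 m
R = ρL/A = (1.12×10^-6)(4.743)/(7.8540e-07) = 6.763 Ω
V = IR = 13.9 × 6.763 = 94.0 V

94.0 V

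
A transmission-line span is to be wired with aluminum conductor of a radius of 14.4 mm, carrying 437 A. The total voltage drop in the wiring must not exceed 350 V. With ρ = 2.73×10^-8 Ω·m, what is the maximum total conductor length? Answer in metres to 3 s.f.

A = πr² = π(1.4400e-02 m)² = 6.514e-04 m²
L_max = V_max·A/(1·ρI) = (350)(6.514e-04)/(2.73×10^-8×437) = 19100 m

19100 m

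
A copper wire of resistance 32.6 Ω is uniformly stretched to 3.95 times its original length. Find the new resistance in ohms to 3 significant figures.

509 Ω

Volume constant ⇒ A' = A/k with k = 3.95. R' = ρ(kL)/(A/k) = k²R.
R' = 15.6 × 32.6 = 509 Ω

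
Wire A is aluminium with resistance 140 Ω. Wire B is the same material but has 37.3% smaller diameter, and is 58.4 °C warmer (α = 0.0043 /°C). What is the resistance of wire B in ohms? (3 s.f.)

446 Ω

R ∝ ρL/d² with ρ ∝ (1+αΔT), so R_B/R_A = (1 − 37.3/100)⁻² × (1 + 0.0043×58.4)
= 2.544 × 1.251 = 3.183
R_B = 3.183 × 140 = 446 Ω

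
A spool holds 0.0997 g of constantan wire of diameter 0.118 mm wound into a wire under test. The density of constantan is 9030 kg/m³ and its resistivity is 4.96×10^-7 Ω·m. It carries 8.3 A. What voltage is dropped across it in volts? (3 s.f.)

A = π(d/2)² = π(5.9000e-05 m)² = 1.0936e-08 m²
L = m/(density·A) = 9.970×10^-5/(9030×1.0936e-08) = 1.01 m
R = ρL/A = (4.96×10^-7)(1.01)/(1.0936e-08) = 45.79 Ω
V = IR = 8.3 × 45.79 = 380 V

380 V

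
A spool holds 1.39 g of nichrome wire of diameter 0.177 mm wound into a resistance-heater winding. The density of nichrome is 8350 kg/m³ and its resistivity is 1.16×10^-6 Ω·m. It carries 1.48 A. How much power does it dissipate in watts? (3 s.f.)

699 W

A = π(d/2)² = π(8.8500e-05 m)² = 2.4606e-08 m²
L = m/(density·A) = 0.00139/(8350×2.4606e-08) = 6.765 m
R = ρL/A = (1.16×10^-6)(6.765)/(2.4606e-08) = 318.9 Ω
P = I²R = (1.48)² × 318.9 = 699 W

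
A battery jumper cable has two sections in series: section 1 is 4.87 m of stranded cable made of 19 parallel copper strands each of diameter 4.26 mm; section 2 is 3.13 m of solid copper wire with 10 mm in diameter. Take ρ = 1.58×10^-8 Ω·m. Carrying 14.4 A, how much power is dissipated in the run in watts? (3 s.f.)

0.189 W

Section 1: A_strand = π(2.1300e-03)² = 1.425e-05 m²; R₁ = ρL/(N·A_s) = (1.58×10^-8)(4.87)/(19×1.425e-05) = 2.841×10^-4 Ω
Section 2: A = π(d/2)² = π(5.0000e-03 m)² = 7.854e-05 m²
R₂ = (1.58×10^-8)(3.13)/(7.854e-05) = 6.297×10^-4 Ω
R = R₁ + R₂ = 9.138×10^-4 Ω
P = I²R = (14.4)² × 9.138×10^-4 = 0.189 W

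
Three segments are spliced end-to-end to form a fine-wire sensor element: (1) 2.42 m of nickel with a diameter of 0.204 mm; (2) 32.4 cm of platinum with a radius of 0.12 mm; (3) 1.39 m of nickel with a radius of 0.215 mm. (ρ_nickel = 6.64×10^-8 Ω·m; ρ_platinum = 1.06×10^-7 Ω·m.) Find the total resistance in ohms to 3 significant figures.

6.31 Ω

Seg 1: A = π(d/2)² = π(1.0200e-04 m)² = 3.269e-08 m²
R_1 = (6.64×10^-8)(2.42)/(3.269e-08) = 4.916 Ω
Seg 2: A = πr² = π(1.2000e-04 m)² = 4.524e-08 m²
R_2 = (1.06×10^-7)(0.324)/(4.524e-08) = 0.7592 Ω
Seg 3: A = πr² = π(2.1500e-04 m)² = 1.452e-07 m²
R_3 = (6.64×10^-8)(1.39)/(1.452e-07) = 0.6356 Ω
R_total = R_1 + R_2 + R_3 = 6.31 Ω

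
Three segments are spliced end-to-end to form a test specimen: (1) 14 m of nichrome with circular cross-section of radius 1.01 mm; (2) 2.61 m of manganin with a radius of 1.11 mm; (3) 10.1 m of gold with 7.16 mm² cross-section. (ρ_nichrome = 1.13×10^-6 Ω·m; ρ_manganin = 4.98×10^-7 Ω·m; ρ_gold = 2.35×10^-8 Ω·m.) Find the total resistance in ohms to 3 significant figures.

Seg 1: A = πr² = π(1.0100e-03 m)² = 3.205e-06 m²
R_1 = (1.13×10^-6)(14)/(3.205e-06) = 4.936 Ω
Seg 2: A = πr² = π(1.1100e-03 m)² = 3.871e-06 m²
R_2 = (4.98×10^-7)(2.61)/(3.871e-06) = 0.3358 Ω
Seg 3: A = 7.16 mm² = 7.160e-06 m²
R_3 = (2.35×10^-8)(10.1)/(7.160e-06) = 0.03315 Ω
R_total = R_1 + R_2 + R_3 = 5.31 Ω

5.31 Ω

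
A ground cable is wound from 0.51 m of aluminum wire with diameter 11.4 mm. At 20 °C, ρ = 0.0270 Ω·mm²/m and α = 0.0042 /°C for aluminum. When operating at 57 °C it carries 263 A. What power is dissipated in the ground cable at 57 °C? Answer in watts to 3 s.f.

ρ = 0.0270 Ω·mm²/m = 2.70×10^-8 Ω·m
A = π(d/2)² = π(5.7000e-03 m)² = 1.021e-04 m²
R₍20₎ = ρL/A = (2.70×10^-8)(0.51)/(1.021e-04) = 1.349×10^-4 Ω
R₍57₎ = R₍20₎(1 + αΔT) = 1.349×10^-4 × (1 + 0.0042×37) = 1.559×10^-4 Ω
P = I²R = (263)² × 1.559×10^-4 = 10.8 W

10.8 W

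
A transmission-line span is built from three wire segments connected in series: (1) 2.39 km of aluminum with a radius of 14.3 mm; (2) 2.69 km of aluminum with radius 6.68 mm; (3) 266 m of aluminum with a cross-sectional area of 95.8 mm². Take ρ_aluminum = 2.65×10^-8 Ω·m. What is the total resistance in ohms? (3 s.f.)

Seg 1: A = πr² = π(1.4300e-02 m)² = 6.424e-04 m²
R_1 = (2.65×10^-8)(2390)/(6.424e-04) = 0.09859 Ω
Seg 2: A = πr² = π(6.6800e-03 m)² = 1.402e-04 m²
R_2 = (2.65×10^-8)(2690)/(1.402e-04) = 0.5085 Ω
Seg 3: A = 95.8 mm² = 9.580e-05 m²
R_3 = (2.65×10^-8)(266)/(9.580e-05) = 0.07358 Ω
R_total = R_1 + R_2 + R_3 = 0.681 Ω

0.681 Ω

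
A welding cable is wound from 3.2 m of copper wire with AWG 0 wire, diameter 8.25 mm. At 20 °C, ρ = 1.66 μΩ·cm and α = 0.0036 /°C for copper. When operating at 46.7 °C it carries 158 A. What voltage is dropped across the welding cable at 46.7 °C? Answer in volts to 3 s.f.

0.172 V

ρ = 1.66 μΩ·cm = 1.66×10^-8 Ω·m
A = π(8.25/2 mm)² = π(4.1250e-03 m)² = 5.346e-05 m²
R₍20₎ = ρL/A = (1.66×10^-8)(3.2)/(5.346e-05) = 9.937×10^-4 Ω
R₍46.7₎ = R₍20₎(1 + αΔT) = 9.937×10^-4 × (1 + 0.0036×26.7) = 0.001089 Ω
V = IR = 158 × 0.001089 = 0.172 V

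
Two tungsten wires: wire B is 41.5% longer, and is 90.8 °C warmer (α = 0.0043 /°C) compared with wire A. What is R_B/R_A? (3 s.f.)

1.97

R ∝ ρL/d² with ρ ∝ (1+αΔT), so R_B/R_A = (1 + 41.5/100) × (1 + 0.0043×90.8)
= 1.415 × 1.39 = 1.97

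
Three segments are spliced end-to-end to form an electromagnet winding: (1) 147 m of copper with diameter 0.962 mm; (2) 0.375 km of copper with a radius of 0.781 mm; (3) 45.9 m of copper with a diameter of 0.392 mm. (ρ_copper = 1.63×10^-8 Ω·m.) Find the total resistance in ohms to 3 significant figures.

Seg 1: A = π(d/2)² = π(4.8100e-04 m)² = 7.268e-07 m²
R_1 = (1.63×10^-8)(147)/(7.268e-07) = 3.297 Ω
Seg 2: A = πr² = π(7.8100e-04 m)² = 1.916e-06 m²
R_2 = (1.63×10^-8)(375)/(1.916e-06) = 3.19 Ω
Seg 3: A = π(d/2)² = π(1.9600e-04 m)² = 1.207e-07 m²
R_3 = (1.63×10^-8)(45.9)/(1.207e-07) = 6.199 Ω
R_total = R_1 + R_2 + R_3 = 12.7 Ω

12.7 Ω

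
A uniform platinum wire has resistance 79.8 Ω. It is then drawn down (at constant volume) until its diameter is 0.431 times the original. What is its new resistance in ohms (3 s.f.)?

Volume constant ⇒ L' = L/r² with r = 0.431. R' = ρL'/A' = ρ(L/r²)/(πr²d₀²/4) = R/r⁴.
R' = 28.98 × 79.8 = 2310 Ω

2310 Ω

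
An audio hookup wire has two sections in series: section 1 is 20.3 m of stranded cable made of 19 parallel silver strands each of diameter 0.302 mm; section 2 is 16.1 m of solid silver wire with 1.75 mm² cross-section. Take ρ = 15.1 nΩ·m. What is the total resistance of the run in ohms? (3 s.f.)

ρ = 15.1 nΩ·m = 1.51×10^-8 Ω·m
Section 1: A_strand = π(1.5100e-04)² = 7.163e-08 m²; R₁ = ρL/(N·A_s) = (1.51×10^-8)(20.3)/(19×7.163e-08) = 0.2252 Ω
Section 2: A = 1.75 mm² = 1.750e-06 m²
R₂ = (1.51×10^-8)(16.1)/(1.750e-06) = 0.1389 Ω
R = R₁ + R₂ = 0.364 Ω

0.364 Ω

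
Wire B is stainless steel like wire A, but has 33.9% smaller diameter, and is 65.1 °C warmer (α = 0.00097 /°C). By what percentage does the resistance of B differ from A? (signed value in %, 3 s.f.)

143%

R ∝ ρL/d² with ρ ∝ (1+αΔT), so R_B/R_A = (1 − 33.9/100)⁻² × (1 + 0.00097×65.1)
= 2.289 × 1.063 = 2.433
(R_B − R_A)/R_A = 2.433 − 1 = 143%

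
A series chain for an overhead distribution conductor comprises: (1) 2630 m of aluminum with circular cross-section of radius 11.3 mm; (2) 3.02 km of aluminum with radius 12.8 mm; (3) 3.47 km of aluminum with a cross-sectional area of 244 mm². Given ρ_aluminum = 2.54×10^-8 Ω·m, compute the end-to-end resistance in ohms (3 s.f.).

Seg 1: A = πr² = π(1.1300e-02 m)² = 4.011e-04 m²
R_1 = (2.54×10^-8)(2630)/(4.011e-04) = 0.1665 Ω
Seg 2: A = πr² = π(1.2800e-02 m)² = 5.147e-04 m²
R_2 = (2.54×10^-8)(3020)/(5.147e-04) = 0.149 Ω
Seg 3: A = 244 mm² = 2.440e-04 m²
R_3 = (2.54×10^-8)(3470)/(2.440e-04) = 0.3612 Ω
R_total = R_1 + R_2 + R_3 = 0.677 Ω

0.677 Ω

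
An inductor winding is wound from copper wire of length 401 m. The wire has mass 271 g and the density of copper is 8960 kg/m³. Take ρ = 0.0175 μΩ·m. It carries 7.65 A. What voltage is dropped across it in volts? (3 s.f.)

ρ = 0.0175 μΩ·m = 1.75×10^-8 Ω·m
A = m/(density·L) = 0.271/(8960×401) = 7.5425e-08 m²
R = ρL/A = (1.75×10^-8)(401)/(7.5425e-08) = 93.04 Ω
V = IR = 7.65 × 93.04 = 712 V

712 V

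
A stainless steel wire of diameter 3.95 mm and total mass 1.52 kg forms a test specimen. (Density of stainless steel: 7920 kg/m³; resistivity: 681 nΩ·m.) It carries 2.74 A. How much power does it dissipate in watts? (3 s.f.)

6.53 W

ρ = 681 nΩ·m = 6.81×10^-7 Ω·m
A = π(d/2)² = π(1.9750e-03 m)² = 1.2254e-05 m²
L = m/(density·A) = 1.52/(7920×1.2254e-05) = 15.66 m
R = ρL/A = (6.81×10^-7)(15.66)/(1.2254e-05) = 0.8704 Ω
P = I²R = (2.74)² × 0.8704 = 6.53 W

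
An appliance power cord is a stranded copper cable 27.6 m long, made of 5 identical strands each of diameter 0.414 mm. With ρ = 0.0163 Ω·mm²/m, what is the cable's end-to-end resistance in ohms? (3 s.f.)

0.668 Ω

ρ = 0.0163 Ω·mm²/m = 1.63×10^-8 Ω·m
A_strand = π(2.0700e-04 m)² = 1.346e-07 m²
R_strand = ρL/A = (1.63×10^-8)(27.6)/(1.346e-07) = 3.342 Ω
R_total = R_strand/N = 3.342/5 = 0.668 Ω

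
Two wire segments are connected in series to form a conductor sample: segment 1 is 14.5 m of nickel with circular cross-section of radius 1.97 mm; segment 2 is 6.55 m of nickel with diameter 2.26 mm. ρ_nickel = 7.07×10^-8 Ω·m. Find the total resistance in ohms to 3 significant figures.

0.200 Ω

Segment 1: A = πr² = π(1.9700e-03 m)² = 1.219e-05 m²
R₁ = ρL/A = (7.07×10^-8)(14.5)/(1.219e-05) = 0.08408 Ω
Segment 2: A = π(d/2)² = π(1.1300e-03 m)² = 4.011e-06 m²
R₂ = (7.07×10^-8)(6.55)/(4.011e-06) = 0.1154 Ω
R = R₁ + R₂ = 0.200 Ω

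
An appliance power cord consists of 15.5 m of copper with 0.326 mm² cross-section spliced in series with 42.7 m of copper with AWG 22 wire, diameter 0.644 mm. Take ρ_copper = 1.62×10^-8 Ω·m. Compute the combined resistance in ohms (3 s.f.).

2.89 Ω

Segment 1: A = 0.326 mm² = 3.260e-07 m²
R₁ = ρL/A = (1.62×10^-8)(15.5)/(3.260e-07) = 0.7702 Ω
Segment 2: A = π(0.644/2 mm)² = π(3.2200e-04 m)² = 3.257e-07 m²
R₂ = (1.62×10^-8)(42.7)/(3.257e-07) = 2.124 Ω
R = R₁ + R₂ = 2.89 Ω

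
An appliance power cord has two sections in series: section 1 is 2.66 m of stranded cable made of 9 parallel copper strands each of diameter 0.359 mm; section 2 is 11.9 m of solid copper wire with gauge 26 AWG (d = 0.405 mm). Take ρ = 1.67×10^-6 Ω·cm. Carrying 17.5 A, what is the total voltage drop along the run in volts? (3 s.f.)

ρ = 1.67×10^-6 Ω·cm = 1.67×10^-8 Ω·m
Section 1: A_strand = π(1.7950e-04)² = 1.012e-07 m²; R₁ = ρL/(N·A_s) = (1.67×10^-8)(2.66)/(9×1.012e-07) = 0.04876 Ω
Section 2: A = π(0.405/2 mm)² = π(2.0250e-04 m)² = 1.288e-07 m²
R₂ = (1.67×10^-8)(11.9)/(1.288e-07) = 1.543 Ω
R = R₁ + R₂ = 1.591 Ω
V = IR = 17.5 × 1.591 = 27.8 V

27.8 V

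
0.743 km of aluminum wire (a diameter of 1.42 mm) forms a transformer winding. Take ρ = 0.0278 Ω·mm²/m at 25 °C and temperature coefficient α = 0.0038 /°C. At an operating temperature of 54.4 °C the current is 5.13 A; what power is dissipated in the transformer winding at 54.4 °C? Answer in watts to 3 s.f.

382 W

ρ = 0.0278 Ω·mm²/m = 2.78×10^-8 Ω·m
A = π(d/2)² = π(7.1000e-04 m)² = 1.584e-06 m²
R₍25₎ = ρL/A = (2.78×10^-8)(743)/(1.584e-06) = 13.04 Ω
R₍54.4₎ = R₍25₎(1 + αΔT) = 13.04 × (1 + 0.0038×29.4) = 14.5 Ω
P = I²R = (5.13)² × 14.5 = 382 W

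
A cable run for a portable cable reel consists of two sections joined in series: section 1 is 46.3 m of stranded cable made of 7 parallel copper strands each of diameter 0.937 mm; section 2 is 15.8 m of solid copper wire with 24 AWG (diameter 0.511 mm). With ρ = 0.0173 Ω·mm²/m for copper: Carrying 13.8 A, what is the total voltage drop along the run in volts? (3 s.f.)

20.7 V

ρ = 0.0173 Ω·mm²/m = 1.73×10^-8 Ω·m
Section 1: A_strand = π(4.6850e-04)² = 6.896e-07 m²; R₁ = ρL/(N·A_s) = (1.73×10^-8)(46.3)/(7×6.896e-07) = 0.1659 Ω
Section 2: A = π(0.511/2 mm)² = π(2.5550e-04 m)² = 2.051e-07 m²
R₂ = (1.73×10^-8)(15.8)/(2.051e-07) = 1.333 Ω
R = R₁ + R₂ = 1.499 Ω
V = IR = 13.8 × 1.499 = 20.7 V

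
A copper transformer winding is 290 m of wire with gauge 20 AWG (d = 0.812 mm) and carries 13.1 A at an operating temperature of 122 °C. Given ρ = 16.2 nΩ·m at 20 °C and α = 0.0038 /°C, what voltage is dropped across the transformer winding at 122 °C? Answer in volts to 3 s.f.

ρ = 16.2 nΩ·m = 1.62×10^-8 Ω·m
A = π(0.812/2 mm)² = π(4.0600e-04 m)² = 5.178e-07 m²
R₍20₎ = ρL/A = (1.62×10^-8)(290)/(5.178e-07) = 9.072 Ω
R₍122₎ = R₍20₎(1 + αΔT) = 9.072 × (1 + 0.0038×102) = 12.59 Ω
V = IR = 13.1 × 12.59 = 165 V

165 V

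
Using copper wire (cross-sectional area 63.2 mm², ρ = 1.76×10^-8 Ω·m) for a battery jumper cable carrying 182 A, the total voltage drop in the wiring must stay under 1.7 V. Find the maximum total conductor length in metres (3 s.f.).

33.5 m

A = 63.2 mm² = 6.320e-05 m²
L_max = V_max·A/(1·ρI) = (1.7)(6.320e-05)/(1.76×10^-8×182) = 33.5 m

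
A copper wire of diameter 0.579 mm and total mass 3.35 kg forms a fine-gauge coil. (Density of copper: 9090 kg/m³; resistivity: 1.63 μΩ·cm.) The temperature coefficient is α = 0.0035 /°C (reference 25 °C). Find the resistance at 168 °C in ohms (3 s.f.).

ρ = 1.63 μΩ·cm = 1.63×10^-8 Ω·m
A = π(d/2)² = π(2.8950e-04 m)² = 2.6330e-07 m²
L = m/(density·A) = 3.35/(9090×2.6330e-07) = 1400 m
R = ρL/A = (1.63×10^-8)(1400)/(2.6330e-07) = 86.65 Ω
R(168 °C) = 86.65 × (1 + 0.0035×143) = 130 Ω

130 Ω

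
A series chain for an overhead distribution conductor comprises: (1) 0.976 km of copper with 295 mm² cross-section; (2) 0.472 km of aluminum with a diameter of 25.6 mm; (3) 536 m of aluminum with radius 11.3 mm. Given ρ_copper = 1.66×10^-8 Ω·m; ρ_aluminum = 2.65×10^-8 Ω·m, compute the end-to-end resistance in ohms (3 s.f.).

0.115 Ω

Seg 1: A = 295 mm² = 2.950e-04 m²
R_1 = (1.66×10^-8)(976)/(2.950e-04) = 0.05492 Ω
Seg 2: A = π(d/2)² = π(1.2800e-02 m)² = 5.147e-04 m²
R_2 = (2.65×10^-8)(472)/(5.147e-04) = 0.0243 Ω
Seg 3: A = πr² = π(1.1300e-02 m)² = 4.011e-04 m²
R_3 = (2.65×10^-8)(536)/(4.011e-04) = 0.03541 Ω
R_total = R_1 + R_2 + R_3 = 0.115 Ω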